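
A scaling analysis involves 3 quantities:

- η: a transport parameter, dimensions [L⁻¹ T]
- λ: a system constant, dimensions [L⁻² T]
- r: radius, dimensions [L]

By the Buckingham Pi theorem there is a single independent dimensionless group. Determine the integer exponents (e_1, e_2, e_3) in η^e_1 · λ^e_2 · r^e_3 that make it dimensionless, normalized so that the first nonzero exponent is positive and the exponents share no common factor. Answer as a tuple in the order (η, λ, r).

(1, -1, -1)

L: e_1·(-1) + e_2·(-2) + e_3·(1) = 0
T: e_1·(1) + e_2·(1) + e_3·(0) = 0
Solving this homogeneous linear system for the smallest-integer solution (first nonzero entry positive) gives (1, -1, -1).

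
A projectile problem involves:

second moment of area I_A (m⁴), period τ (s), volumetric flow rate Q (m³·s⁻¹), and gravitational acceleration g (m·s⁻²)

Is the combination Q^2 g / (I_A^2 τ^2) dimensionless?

Sum the exponent of each base dimension across the product:
  L: −2·[I_A]_L − 2·[τ]_L + 2·[Q]_L + [g]_L = −2·(4) − 2·(0) + 2·(3) + (1) = -1
  T: −2·[I_A]_T − 2·[τ]_T + 2·[Q]_T + [g]_T = −2·(0) − 2·(1) + 2·(-1) + (-2) = -6
Net dimensions [L⁻¹ T⁻⁶] ≠ [1] — not dimensionless.

no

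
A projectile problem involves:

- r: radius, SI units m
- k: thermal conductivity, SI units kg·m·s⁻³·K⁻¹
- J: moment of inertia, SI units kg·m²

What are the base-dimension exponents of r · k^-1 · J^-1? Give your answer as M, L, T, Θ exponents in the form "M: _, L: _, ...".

Collect each base-dimension exponent across the product:
  M: (0) − (1) − (1) = -2
  L: (1) − (1) − (2) = -2
  T: (0) − (-3) − (0) = 3
  Θ: (0) − (-1) − (0) = 1
So the dimensions are [M⁻² L⁻² T³ Θ].

M: -2, L: -2, T: 3, Θ: 1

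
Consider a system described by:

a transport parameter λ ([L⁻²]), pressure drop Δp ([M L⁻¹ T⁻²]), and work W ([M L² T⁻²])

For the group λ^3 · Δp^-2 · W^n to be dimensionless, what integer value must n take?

2

Balance the M exponent: (1)·n from W, plus 3·(0) − 2·(1) = -2 from the rest, must sum to zero.
n − 2 = 0, so n = 2.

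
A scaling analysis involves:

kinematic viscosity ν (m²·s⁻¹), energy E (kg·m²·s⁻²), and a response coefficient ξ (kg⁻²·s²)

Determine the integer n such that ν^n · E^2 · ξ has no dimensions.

-2

Balance the L exponent: (2)·n from ν, plus 2·(2) + (0) = 4 from the rest, must sum to zero.
2n + 4 = 0, so n = -2.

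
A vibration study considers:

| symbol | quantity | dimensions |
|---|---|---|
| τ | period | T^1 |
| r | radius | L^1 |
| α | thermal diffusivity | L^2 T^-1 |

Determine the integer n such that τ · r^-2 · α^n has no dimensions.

1

Balance the L exponent: (2)·n from α, plus (0) − 2·(1) = -2 from the rest, must sum to zero.
2n − 2 = 0, so n = 1.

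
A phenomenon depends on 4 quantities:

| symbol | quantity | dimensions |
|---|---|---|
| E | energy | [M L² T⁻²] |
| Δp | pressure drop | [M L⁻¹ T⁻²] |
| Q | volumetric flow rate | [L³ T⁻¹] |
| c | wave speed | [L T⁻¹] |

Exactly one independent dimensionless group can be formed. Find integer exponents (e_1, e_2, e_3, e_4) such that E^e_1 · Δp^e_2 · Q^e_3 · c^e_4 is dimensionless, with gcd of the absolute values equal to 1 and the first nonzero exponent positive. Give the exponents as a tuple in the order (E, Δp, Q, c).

(2, -2, -3, 3)

M: e_1·(1) + e_2·(1) + e_3·(0) + e_4·(0) = 0
L: e_1·(2) + e_2·(-1) + e_3·(3) + e_4·(1) = 0
T: e_1·(-2) + e_2·(-2) + e_3·(-1) + e_4·(-1) = 0
Solving this homogeneous linear system for the smallest-integer solution (first nonzero entry positive) gives (2, -2, -3, 3).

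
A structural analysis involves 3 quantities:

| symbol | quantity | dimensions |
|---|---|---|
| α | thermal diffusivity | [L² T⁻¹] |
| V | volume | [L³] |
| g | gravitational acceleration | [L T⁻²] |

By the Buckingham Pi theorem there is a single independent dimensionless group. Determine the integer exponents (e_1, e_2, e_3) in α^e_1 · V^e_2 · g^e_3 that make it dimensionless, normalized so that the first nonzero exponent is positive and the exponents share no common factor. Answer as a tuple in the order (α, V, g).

(2, -1, -1)

L: e_1·(2) + e_2·(3) + e_3·(1) = 0
T: e_1·(-1) + e_2·(0) + e_3·(-2) = 0
Solving this homogeneous linear system for the smallest-integer solution (first nonzero entry positive) gives (2, -1, -1).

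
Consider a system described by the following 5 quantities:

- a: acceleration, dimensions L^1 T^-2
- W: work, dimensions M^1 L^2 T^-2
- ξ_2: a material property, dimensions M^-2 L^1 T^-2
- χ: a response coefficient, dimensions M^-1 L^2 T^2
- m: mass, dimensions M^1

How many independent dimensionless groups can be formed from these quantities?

2

There are 5 variables and 3 base dimensions (M, L, T).
The dimension matrix has rank 3.
Independent dimensionless groups: 5 − 3 = 2.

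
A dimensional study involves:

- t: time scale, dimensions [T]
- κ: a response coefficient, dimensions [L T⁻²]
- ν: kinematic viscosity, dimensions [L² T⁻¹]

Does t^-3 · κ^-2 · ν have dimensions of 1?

Sum the exponent of each base dimension across the product:
  L: −3·[t]_L − 2·[κ]_L + [ν]_L = −3·(0) − 2·(1) + (2) = 0
  T: −3·[t]_T − 2·[κ]_T + [ν]_T = −3·(1) − 2·(-2) + (-1) = 0
All base exponents vanish — dimensionless.

yes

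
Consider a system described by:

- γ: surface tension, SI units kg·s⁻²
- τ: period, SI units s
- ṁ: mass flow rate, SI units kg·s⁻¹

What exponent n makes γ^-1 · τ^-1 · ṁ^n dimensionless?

Balance the M exponent: (1)·n from ṁ, plus −(1) − (0) = -1 from the rest, must sum to zero.
n − 1 = 0, so n = 1.

1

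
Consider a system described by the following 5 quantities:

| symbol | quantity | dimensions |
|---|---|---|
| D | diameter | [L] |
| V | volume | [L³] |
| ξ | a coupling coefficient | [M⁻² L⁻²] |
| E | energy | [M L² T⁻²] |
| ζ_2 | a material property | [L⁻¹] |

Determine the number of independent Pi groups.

2

There are 5 variables and 3 base dimensions (M, L, T).
The dimension matrix has rank 3.
Independent dimensionless groups: 5 − 3 = 2.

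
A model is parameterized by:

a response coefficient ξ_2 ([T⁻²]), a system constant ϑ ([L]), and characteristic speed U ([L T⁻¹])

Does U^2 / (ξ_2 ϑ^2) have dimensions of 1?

Sum the exponent of each base dimension across the product:
  L: −[ξ_2]_L − 2·[ϑ]_L + 2·[U]_L = −(0) − 2·(1) + 2·(1) = 0
  T: −[ξ_2]_T − 2·[ϑ]_T + 2·[U]_T = −(-2) − 2·(0) + 2·(-1) = 0
All base exponents vanish — dimensionless.

yes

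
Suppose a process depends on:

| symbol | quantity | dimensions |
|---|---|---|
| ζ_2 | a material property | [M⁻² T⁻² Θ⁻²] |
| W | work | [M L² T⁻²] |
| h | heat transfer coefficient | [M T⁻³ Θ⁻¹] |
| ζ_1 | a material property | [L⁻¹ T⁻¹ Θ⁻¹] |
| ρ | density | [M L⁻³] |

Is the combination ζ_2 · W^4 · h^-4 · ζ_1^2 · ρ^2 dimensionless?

yes

Sum the exponent of each base dimension across the product:
  M: [ζ_2]_M + 4·[W]_M − 4·[h]_M + 2·[ζ_1]_M + 2·[ρ]_M = (-2) + 4·(1) − 4·(1) + 2·(0) + 2·(1) = 0
  L: [ζ_2]_L + 4·[W]_L − 4·[h]_L + 2·[ζ_1]_L + 2·[ρ]_L = (0) + 4·(2) − 4·(0) + 2·(-1) + 2·(-3) = 0
  T: [ζ_2]_T + 4·[W]_T − 4·[h]_T + 2·[ζ_1]_T + 2·[ρ]_T = (-2) + 4·(-2) − 4·(-3) + 2·(-1) + 2·(0) = 0
  Θ: [ζ_2]_Θ + 4·[W]_Θ − 4·[h]_Θ + 2·[ζ_1]_Θ + 2·[ρ]_Θ = (-2) + 4·(0) − 4·(-1) + 2·(-1) + 2·(0) = 0
All base exponents vanish — dimensionless.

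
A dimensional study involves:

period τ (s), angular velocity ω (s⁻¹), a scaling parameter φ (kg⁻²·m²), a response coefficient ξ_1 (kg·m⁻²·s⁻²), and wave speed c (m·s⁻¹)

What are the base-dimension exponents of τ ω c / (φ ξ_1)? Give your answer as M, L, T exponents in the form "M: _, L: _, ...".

Collect each base-dimension exponent across the product:
  M: (0) + (0) − (-2) − (1) + (0) = 1
  L: (0) + (0) − (2) − (-2) + (1) = 1
  T: (1) + (-1) − (0) − (-2) + (-1) = 1
So the dimensions are [M L T].

M: 1, L: 1, T: 1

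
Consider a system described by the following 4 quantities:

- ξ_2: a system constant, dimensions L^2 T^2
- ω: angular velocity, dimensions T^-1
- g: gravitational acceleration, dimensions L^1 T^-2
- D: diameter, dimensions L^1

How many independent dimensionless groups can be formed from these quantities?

2

There are 4 variables and 2 base dimensions (L, T).
The dimension matrix has rank 2.
Independent dimensionless groups: 4 − 2 = 2.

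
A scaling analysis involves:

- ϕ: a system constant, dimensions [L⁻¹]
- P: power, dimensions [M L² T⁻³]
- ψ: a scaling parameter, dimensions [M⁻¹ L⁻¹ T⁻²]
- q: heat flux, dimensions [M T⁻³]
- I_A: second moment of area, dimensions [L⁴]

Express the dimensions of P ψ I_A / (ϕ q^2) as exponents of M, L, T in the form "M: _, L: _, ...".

Collect each base-dimension exponent across the product:
  M: −(0) + (1) + (-1) − 2·(1) + (0) = -2
  L: −(-1) + (2) + (-1) − 2·(0) + (4) = 6
  T: −(0) + (-3) + (-2) − 2·(-3) + (0) = 1
So the dimensions are [M⁻² L⁶ T].

M: -2, L: 6, T: 1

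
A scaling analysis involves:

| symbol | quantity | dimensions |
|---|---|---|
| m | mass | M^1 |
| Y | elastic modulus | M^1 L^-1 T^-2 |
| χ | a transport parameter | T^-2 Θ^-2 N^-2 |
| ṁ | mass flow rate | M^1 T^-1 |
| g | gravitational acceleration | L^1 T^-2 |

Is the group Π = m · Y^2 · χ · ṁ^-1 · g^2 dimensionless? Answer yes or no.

Sum the exponent of each base dimension across the product:
  M: [m]_M + 2·[Y]_M + [χ]_M − [ṁ]_M + 2·[g]_M = (1) + 2·(1) + (0) − (1) + 2·(0) = 2
  L: [m]_L + 2·[Y]_L + [χ]_L − [ṁ]_L + 2·[g]_L = (0) + 2·(-1) + (0) − (0) + 2·(1) = 0
  T: [m]_T + 2·[Y]_T + [χ]_T − [ṁ]_T + 2·[g]_T = (0) + 2·(-2) + (-2) − (-1) + 2·(-2) = -9
  Θ: [m]_Θ + 2·[Y]_Θ + [χ]_Θ − [ṁ]_Θ + 2·[g]_Θ = (0) + 2·(0) + (-2) − (0) + 2·(0) = -2
  N: [m]_N + 2·[Y]_N + [χ]_N − [ṁ]_N + 2·[g]_N = (0) + 2·(0) + (-2) − (0) + 2·(0) = -2
Net dimensions [M² T⁻⁹ Θ⁻² N⁻²] ≠ [1] — not dimensionless.

no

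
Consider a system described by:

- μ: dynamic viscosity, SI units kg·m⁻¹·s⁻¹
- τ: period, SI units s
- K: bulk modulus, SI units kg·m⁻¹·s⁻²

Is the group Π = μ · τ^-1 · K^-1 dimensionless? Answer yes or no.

yes

Sum the exponent of each base dimension across the product:
  M: [μ]_M − [τ]_M − [K]_M = (1) − (0) − (1) = 0
  L: [μ]_L − [τ]_L − [K]_L = (-1) − (0) − (-1) = 0
  T: [μ]_T − [τ]_T − [K]_T = (-1) − (1) − (-2) = 0
All base exponents vanish — dimensionless.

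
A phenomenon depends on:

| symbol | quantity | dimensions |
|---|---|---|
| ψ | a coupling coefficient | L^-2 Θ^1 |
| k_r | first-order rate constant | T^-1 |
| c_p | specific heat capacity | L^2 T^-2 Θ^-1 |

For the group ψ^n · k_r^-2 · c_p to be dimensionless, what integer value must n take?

Balance the L exponent: (-2)·n from ψ, plus −2·(0) + (2) = 2 from the rest, must sum to zero.
-2n + 2 = 0, so n = 1.

1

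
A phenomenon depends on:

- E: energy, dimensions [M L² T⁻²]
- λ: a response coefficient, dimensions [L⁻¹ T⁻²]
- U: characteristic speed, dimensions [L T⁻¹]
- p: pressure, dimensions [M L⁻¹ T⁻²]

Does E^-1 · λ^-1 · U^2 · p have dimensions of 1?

Sum the exponent of each base dimension across the product:
  M: −[E]_M − [λ]_M + 2·[U]_M + [p]_M = −(1) − (0) + 2·(0) + (1) = 0
  L: −[E]_L − [λ]_L + 2·[U]_L + [p]_L = −(2) − (-1) + 2·(1) + (-1) = 0
  T: −[E]_T − [λ]_T + 2·[U]_T + [p]_T = −(-2) − (-2) + 2·(-1) + (-2) = 0
All base exponents vanish — dimensionless.

yes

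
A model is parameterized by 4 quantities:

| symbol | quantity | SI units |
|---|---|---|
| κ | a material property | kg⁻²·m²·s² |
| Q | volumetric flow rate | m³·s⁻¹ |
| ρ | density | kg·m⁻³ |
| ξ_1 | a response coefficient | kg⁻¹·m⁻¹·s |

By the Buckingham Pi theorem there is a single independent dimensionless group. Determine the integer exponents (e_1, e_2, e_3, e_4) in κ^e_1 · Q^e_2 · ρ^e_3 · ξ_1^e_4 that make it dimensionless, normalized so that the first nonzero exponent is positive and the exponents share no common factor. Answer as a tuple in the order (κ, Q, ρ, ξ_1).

(1, 4, 4, 2)

M: e_1·(-2) + e_2·(0) + e_3·(1) + e_4·(-1) = 0
L: e_1·(2) + e_2·(3) + e_3·(-3) + e_4·(-1) = 0
T: e_1·(2) + e_2·(-1) + e_3·(0) + e_4·(1) = 0
Solving this homogeneous linear system for the smallest-integer solution (first nonzero entry positive) gives (1, 4, 4, 2).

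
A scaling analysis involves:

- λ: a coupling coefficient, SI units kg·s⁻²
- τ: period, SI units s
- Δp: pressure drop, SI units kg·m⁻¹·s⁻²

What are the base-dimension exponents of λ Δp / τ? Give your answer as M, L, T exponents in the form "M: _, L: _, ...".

M: 2, L: -1, T: -5

Collect each base-dimension exponent across the product:
  M: (1) − (0) + (1) = 2
  L: (0) − (0) + (-1) = -1
  T: (-2) − (1) + (-2) = -5
So the dimensions are [M² L⁻¹ T⁻⁵].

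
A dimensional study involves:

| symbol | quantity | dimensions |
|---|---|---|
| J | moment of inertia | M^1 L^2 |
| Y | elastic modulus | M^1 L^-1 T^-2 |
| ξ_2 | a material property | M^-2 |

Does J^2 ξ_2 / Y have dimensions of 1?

no

Sum the exponent of each base dimension across the product:
  M: 2·[J]_M − [Y]_M + [ξ_2]_M = 2·(1) − (1) + (-2) = -1
  L: 2·[J]_L − [Y]_L + [ξ_2]_L = 2·(2) − (-1) + (0) = 5
  T: 2·[J]_T − [Y]_T + [ξ_2]_T = 2·(0) − (-2) + (0) = 2
Net dimensions [M⁻¹ L⁵ T²] ≠ [1] — not dimensionless.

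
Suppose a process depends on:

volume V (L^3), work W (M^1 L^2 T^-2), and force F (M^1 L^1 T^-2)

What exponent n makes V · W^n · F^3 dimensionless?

-3

Balance the M exponent: (1)·n from W, plus (0) + 3·(1) = 3 from the rest, must sum to zero.
n + 3 = 0, so n = -3.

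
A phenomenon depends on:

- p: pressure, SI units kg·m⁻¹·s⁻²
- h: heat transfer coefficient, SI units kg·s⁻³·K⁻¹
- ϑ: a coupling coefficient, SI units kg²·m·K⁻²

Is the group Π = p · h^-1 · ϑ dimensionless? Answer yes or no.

no

Sum the exponent of each base dimension across the product:
  M: [p]_M − [h]_M + [ϑ]_M = (1) − (1) + (2) = 2
  L: [p]_L − [h]_L + [ϑ]_L = (-1) − (0) + (1) = 0
  T: [p]_T − [h]_T + [ϑ]_T = (-2) − (-3) + (0) = 1
  Θ: [p]_Θ − [h]_Θ + [ϑ]_Θ = (0) − (-1) + (-2) = -1
Net dimensions [M² T Θ⁻¹] ≠ [1] — not dimensionless.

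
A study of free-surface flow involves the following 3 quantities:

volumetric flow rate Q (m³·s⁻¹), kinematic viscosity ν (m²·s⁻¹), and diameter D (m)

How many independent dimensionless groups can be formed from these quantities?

There are 3 variables and 2 base dimensions (L, T).
The dimension matrix has rank 2.
Independent dimensionless groups: 3 − 2 = 1.

1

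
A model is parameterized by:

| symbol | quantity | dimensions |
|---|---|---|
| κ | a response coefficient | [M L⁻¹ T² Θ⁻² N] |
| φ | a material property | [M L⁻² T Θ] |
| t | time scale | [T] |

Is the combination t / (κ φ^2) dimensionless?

Sum the exponent of each base dimension across the product:
  M: −[κ]_M − 2·[φ]_M + [t]_M = −(1) − 2·(1) + (0) = -3
  L: −[κ]_L − 2·[φ]_L + [t]_L = −(-1) − 2·(-2) + (0) = 5
  T: −[κ]_T − 2·[φ]_T + [t]_T = −(2) − 2·(1) + (1) = -3
  Θ: −[κ]_Θ − 2·[φ]_Θ + [t]_Θ = −(-2) − 2·(1) + (0) = 0
  N: −[κ]_N − 2·[φ]_N + [t]_N = −(1) − 2·(0) + (0) = -1
Net dimensions [M⁻³ L⁵ T⁻³ N⁻¹] ≠ [1] — not dimensionless.

no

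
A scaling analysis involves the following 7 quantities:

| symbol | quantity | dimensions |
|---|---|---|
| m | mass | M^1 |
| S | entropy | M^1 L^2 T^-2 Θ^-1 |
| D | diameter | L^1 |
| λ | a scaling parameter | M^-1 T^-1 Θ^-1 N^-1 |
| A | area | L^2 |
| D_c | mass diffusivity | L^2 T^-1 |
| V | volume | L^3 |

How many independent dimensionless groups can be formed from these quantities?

2

There are 7 variables and 5 base dimensions (M, L, T, Θ, N).
The dimension matrix has rank 5.
Independent dimensionless groups: 7 − 5 = 2.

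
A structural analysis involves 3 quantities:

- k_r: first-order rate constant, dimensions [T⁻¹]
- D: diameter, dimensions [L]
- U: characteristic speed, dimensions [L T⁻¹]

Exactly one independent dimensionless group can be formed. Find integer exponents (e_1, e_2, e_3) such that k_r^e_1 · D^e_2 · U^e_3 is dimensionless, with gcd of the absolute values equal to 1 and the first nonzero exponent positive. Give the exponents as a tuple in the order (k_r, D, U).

L: e_1·(0) + e_2·(1) + e_3·(1) = 0
T: e_1·(-1) + e_2·(0) + e_3·(-1) = 0
Solving this homogeneous linear system for the smallest-integer solution (first nonzero entry positive) gives (1, 1, -1).

(1, 1, -1)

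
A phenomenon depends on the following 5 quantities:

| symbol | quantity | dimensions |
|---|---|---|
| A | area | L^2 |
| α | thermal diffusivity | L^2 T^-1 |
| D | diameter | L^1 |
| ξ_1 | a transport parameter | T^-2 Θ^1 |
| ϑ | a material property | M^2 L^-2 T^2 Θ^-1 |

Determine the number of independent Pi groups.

1

There are 5 variables and 4 base dimensions (M, L, T, Θ).
The dimension matrix has rank 4.
Independent dimensionless groups: 5 − 4 = 1.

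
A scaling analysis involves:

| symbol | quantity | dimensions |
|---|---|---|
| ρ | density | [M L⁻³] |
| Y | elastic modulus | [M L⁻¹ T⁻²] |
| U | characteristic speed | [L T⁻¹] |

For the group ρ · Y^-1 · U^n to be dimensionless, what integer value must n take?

2

Balance the L exponent: (1)·n from U, plus (-3) − (-1) = -2 from the rest, must sum to zero.
n − 2 = 0, so n = 2.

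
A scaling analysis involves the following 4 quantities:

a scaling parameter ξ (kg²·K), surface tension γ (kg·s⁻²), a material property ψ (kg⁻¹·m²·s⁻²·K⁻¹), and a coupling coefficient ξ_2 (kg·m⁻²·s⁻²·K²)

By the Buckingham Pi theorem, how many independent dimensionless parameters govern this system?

0

There are 4 variables and 4 base dimensions (M, L, T, Θ).
The dimension matrix has rank 4.
Independent dimensionless groups: 4 − 4 = 0.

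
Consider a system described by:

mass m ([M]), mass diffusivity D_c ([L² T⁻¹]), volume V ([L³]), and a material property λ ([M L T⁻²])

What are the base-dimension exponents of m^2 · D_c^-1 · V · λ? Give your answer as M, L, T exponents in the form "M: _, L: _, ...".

M: 3, L: 2, T: -1

Collect each base-dimension exponent across the product:
  M: 2·(1) − (0) + (0) + (1) = 3
  L: 2·(0) − (2) + (3) + (1) = 2
  T: 2·(0) − (-1) + (0) + (-2) = -1
So the dimensions are [M³ L² T⁻¹].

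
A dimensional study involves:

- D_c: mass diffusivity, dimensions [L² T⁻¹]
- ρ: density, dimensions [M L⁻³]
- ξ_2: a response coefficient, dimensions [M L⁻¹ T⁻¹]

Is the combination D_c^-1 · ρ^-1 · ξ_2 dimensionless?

Sum the exponent of each base dimension across the product:
  M: −[D_c]_M − [ρ]_M + [ξ_2]_M = −(0) − (1) + (1) = 0
  L: −[D_c]_L − [ρ]_L + [ξ_2]_L = −(2) − (-3) + (-1) = 0
  T: −[D_c]_T − [ρ]_T + [ξ_2]_T = −(-1) − (0) + (-1) = 0
All base exponents vanish — dimensionless.

yes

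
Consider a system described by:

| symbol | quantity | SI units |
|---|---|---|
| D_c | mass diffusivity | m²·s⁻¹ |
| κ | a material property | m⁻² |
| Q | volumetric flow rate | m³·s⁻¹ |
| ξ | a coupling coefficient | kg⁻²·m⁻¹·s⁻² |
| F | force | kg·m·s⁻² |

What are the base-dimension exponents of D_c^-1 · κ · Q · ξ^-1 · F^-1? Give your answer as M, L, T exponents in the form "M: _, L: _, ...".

Collect each base-dimension exponent across the product:
  M: −(0) + (0) + (0) − (-2) − (1) = 1
  L: −(2) + (-2) + (3) − (-1) − (1) = -1
  T: −(-1) + (0) + (-1) − (-2) − (-2) = 4
So the dimensions are [M L⁻¹ T⁴].

M: 1, L: -1, T: 4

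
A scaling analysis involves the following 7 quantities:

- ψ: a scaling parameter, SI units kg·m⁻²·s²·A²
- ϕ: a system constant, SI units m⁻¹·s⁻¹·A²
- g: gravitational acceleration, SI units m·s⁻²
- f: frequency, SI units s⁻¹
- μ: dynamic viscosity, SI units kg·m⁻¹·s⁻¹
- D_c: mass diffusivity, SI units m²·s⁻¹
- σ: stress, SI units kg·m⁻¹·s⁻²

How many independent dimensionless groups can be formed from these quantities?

There are 7 variables and 4 base dimensions (M, L, T, I).
The dimension matrix has rank 4.
Independent dimensionless groups: 7 − 4 = 3.

3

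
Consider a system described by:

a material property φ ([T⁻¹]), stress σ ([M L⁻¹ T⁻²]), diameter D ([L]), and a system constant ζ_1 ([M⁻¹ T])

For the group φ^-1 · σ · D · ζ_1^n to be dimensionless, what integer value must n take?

Balance the M exponent: (-1)·n from ζ_1, plus −(0) + (1) + (0) = 1 from the rest, must sum to zero.
−n + 1 = 0, so n = 1.

1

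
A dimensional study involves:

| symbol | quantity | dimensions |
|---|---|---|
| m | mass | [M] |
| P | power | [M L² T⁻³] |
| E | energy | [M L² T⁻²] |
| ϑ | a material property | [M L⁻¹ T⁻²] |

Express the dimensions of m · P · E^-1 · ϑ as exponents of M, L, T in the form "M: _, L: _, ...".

M: 2, L: -1, T: -3

Collect each base-dimension exponent across the product:
  M: (1) + (1) − (1) + (1) = 2
  L: (0) + (2) − (2) + (-1) = -1
  T: (0) + (-3) − (-2) + (-2) = -3
So the dimensions are [M² L⁻¹ T⁻³].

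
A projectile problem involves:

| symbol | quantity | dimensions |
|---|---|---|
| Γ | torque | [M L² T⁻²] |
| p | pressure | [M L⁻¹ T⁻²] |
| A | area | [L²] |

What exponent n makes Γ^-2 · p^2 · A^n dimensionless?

Balance the L exponent: (2)·n from A, plus −2·(2) + 2·(-1) = -6 from the rest, must sum to zero.
2n − 6 = 0, so n = 3.

3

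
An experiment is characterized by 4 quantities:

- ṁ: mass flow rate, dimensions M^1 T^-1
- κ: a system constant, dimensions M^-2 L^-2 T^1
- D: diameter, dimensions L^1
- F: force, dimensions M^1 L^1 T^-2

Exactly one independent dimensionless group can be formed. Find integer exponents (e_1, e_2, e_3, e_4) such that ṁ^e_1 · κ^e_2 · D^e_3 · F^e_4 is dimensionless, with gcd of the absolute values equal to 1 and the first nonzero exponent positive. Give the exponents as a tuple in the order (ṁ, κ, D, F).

M: e_1·(1) + e_2·(-2) + e_3·(0) + e_4·(1) = 0
L: e_1·(0) + e_2·(-2) + e_3·(1) + e_4·(1) = 0
T: e_1·(-1) + e_2·(1) + e_3·(0) + e_4·(-2) = 0
Solving this homogeneous linear system for the smallest-integer solution (first nonzero entry positive) gives (3, 1, 3, -1).

(3, 1, 3, -1)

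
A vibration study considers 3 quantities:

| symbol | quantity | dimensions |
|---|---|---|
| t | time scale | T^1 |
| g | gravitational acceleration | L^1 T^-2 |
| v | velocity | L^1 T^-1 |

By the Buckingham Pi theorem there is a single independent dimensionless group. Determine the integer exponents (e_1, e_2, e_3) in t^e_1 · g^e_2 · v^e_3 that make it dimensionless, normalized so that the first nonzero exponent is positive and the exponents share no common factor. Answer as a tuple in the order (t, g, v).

L: e_1·(0) + e_2·(1) + e_3·(1) = 0
T: e_1·(1) + e_2·(-2) + e_3·(-1) = 0
Solving this homogeneous linear system for the smallest-integer solution (first nonzero entry positive) gives (1, 1, -1).

(1, 1, -1)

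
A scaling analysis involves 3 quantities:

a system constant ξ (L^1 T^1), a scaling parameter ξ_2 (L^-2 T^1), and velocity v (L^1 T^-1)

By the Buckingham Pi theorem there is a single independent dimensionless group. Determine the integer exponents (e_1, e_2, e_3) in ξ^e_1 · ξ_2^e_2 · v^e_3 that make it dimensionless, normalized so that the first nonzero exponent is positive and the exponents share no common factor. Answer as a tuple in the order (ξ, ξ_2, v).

L: e_1·(1) + e_2·(-2) + e_3·(1) = 0
T: e_1·(1) + e_2·(1) + e_3·(-1) = 0
Solving this homogeneous linear system for the smallest-integer solution (first nonzero entry positive) gives (1, 2, 3).

(1, 2, 3)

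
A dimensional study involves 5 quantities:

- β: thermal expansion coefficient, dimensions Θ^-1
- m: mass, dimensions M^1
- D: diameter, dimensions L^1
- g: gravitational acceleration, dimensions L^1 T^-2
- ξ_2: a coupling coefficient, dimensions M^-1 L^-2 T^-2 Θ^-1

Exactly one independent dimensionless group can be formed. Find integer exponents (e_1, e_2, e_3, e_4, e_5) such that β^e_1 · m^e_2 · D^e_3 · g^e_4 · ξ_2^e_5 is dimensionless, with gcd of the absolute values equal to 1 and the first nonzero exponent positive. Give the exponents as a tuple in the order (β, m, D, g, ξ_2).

M: e_1·(0) + e_2·(1) + e_3·(0) + e_4·(0) + e_5·(-1) = 0
L: e_1·(0) + e_2·(0) + e_3·(1) + e_4·(1) + e_5·(-2) = 0
T: e_1·(0) + e_2·(0) + e_3·(0) + e_4·(-2) + e_5·(-2) = 0
Θ: e_1·(-1) + e_2·(0) + e_3·(0) + e_4·(0) + e_5·(-1) = 0
Solving this homogeneous linear system for the smallest-integer solution (first nonzero entry positive) gives (1, -1, -3, 1, -1).

(1, -1, -3, 1, -1)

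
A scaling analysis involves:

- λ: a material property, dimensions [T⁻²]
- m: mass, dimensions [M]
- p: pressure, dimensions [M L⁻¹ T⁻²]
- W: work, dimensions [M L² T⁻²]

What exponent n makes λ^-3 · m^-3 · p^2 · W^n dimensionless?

1

Balance the M exponent: (1)·n from W, plus −3·(0) − 3·(1) + 2·(1) = -1 from the rest, must sum to zero.
n − 1 = 0, so n = 1.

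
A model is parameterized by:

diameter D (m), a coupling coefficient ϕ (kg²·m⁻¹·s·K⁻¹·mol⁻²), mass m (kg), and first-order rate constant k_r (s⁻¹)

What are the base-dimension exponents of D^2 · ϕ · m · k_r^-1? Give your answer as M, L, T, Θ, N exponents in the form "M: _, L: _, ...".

M: 3, L: 1, T: 2, Θ: -1, N: -2

Collect each base-dimension exponent across the product:
  M: 2·(0) + (2) + (1) − (0) = 3
  L: 2·(1) + (-1) + (0) − (0) = 1
  T: 2·(0) + (1) + (0) − (-1) = 2
  Θ: 2·(0) + (-1) + (0) − (0) = -1
  N: 2·(0) + (-2) + (0) − (0) = -2
So the dimensions are [M³ L T² Θ⁻¹ N⁻²].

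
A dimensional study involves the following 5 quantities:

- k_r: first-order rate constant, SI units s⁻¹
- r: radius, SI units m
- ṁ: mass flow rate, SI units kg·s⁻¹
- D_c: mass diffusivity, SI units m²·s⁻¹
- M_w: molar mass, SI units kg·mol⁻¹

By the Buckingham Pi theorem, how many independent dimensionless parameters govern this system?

1

There are 5 variables and 4 base dimensions (M, L, T, N).
The dimension matrix has rank 4.
Independent dimensionless groups: 5 − 4 = 1.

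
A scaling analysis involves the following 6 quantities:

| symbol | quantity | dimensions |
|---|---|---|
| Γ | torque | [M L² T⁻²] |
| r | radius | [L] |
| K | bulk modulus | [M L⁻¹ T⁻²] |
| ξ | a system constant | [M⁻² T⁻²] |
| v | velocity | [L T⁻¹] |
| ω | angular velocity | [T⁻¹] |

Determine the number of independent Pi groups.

There are 6 variables and 3 base dimensions (M, L, T).
The dimension matrix has rank 3.
Independent dimensionless groups: 6 − 3 = 3.

3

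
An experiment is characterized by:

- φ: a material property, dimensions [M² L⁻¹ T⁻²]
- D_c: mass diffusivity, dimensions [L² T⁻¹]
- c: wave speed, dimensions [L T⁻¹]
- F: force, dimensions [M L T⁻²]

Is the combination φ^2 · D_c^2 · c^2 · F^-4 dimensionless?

yes

Sum the exponent of each base dimension across the product:
  M: 2·[φ]_M + 2·[D_c]_M + 2·[c]_M − 4·[F]_M = 2·(2) + 2·(0) + 2·(0) − 4·(1) = 0
  L: 2·[φ]_L + 2·[D_c]_L + 2·[c]_L − 4·[F]_L = 2·(-1) + 2·(2) + 2·(1) − 4·(1) = 0
  T: 2·[φ]_T + 2·[D_c]_T + 2·[c]_T − 4·[F]_T = 2·(-2) + 2·(-1) + 2·(-1) − 4·(-2) = 0
All base exponents vanish — dimensionless.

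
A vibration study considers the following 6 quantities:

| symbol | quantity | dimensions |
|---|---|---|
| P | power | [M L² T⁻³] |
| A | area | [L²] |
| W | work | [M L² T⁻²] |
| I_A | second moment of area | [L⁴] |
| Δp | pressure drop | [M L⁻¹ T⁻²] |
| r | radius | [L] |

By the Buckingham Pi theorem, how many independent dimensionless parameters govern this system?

There are 6 variables and 3 base dimensions (M, L, T).
The dimension matrix has rank 3.
Independent dimensionless groups: 6 − 3 = 3.

3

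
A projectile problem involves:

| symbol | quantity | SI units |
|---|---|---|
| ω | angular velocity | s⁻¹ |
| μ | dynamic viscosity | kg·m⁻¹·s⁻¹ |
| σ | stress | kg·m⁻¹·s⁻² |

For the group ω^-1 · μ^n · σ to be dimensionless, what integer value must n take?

-1

Balance the M exponent: (1)·n from μ, plus −(0) + (1) = 1 from the rest, must sum to zero.
n + 1 = 0, so n = -1.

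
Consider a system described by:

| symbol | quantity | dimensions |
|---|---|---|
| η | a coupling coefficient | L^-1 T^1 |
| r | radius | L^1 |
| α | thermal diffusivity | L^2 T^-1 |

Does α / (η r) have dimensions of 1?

no

Sum the exponent of each base dimension across the product:
  L: −[η]_L − [r]_L + [α]_L = −(-1) − (1) + (2) = 2
  T: −[η]_T − [r]_T + [α]_T = −(1) − (0) + (-1) = -2
Net dimensions [L² T⁻²] ≠ [1] — not dimensionless.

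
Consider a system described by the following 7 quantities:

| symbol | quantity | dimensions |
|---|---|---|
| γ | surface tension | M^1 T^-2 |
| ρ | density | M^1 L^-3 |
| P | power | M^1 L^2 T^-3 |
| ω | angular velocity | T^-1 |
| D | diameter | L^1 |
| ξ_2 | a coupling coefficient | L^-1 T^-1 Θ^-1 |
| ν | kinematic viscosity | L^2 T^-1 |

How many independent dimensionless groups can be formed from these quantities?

There are 7 variables and 4 base dimensions (M, L, T, Θ).
The dimension matrix has rank 4.
Independent dimensionless groups: 7 − 4 = 3.

3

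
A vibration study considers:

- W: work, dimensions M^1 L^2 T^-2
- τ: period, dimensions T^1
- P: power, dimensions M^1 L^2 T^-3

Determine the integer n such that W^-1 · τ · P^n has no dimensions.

1

Balance the M exponent: (1)·n from P, plus −(1) + (0) = -1 from the rest, must sum to zero.
n − 1 = 0, so n = 1.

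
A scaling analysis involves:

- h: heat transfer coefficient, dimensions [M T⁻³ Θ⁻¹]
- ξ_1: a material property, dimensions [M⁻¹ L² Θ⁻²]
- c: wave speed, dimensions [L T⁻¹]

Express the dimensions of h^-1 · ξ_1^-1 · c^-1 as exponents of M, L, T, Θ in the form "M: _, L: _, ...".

M: 0, L: -3, T: 4, Θ: 3

Collect each base-dimension exponent across the product:
  M: −(1) − (-1) − (0) = 0
  L: −(0) − (2) − (1) = -3
  T: −(-3) − (0) − (-1) = 4
  Θ: −(-1) − (-2) − (0) = 3
So the dimensions are [L⁻³ T⁴ Θ³].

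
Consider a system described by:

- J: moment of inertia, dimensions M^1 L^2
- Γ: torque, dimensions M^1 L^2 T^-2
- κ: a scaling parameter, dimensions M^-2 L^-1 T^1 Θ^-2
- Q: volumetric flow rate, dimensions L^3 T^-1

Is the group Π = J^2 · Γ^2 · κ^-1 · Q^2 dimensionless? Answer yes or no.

Sum the exponent of each base dimension across the product:
  M: 2·[J]_M + 2·[Γ]_M − [κ]_M + 2·[Q]_M = 2·(1) + 2·(1) − (-2) + 2·(0) = 6
  L: 2·[J]_L + 2·[Γ]_L − [κ]_L + 2·[Q]_L = 2·(2) + 2·(2) − (-1) + 2·(3) = 15
  T: 2·[J]_T + 2·[Γ]_T − [κ]_T + 2·[Q]_T = 2·(0) + 2·(-2) − (1) + 2·(-1) = -7
  Θ: 2·[J]_Θ + 2·[Γ]_Θ − [κ]_Θ + 2·[Q]_Θ = 2·(0) + 2·(0) − (-2) + 2·(0) = 2
Net dimensions [M⁶ L¹⁵ T⁻⁷ Θ²] ≠ [1] — not dimensionless.

no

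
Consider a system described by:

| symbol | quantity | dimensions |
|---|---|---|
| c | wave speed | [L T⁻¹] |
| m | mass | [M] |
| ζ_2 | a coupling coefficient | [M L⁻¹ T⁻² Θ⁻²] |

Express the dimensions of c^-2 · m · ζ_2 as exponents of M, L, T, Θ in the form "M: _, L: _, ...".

Collect each base-dimension exponent across the product:
  M: −2·(0) + (1) + (1) = 2
  L: −2·(1) + (0) + (-1) = -3
  T: −2·(-1) + (0) + (-2) = 0
  Θ: −2·(0) + (0) + (-2) = -2
So the dimensions are [M² L⁻³ Θ⁻²].

M: 2, L: -3, T: 0, Θ: -2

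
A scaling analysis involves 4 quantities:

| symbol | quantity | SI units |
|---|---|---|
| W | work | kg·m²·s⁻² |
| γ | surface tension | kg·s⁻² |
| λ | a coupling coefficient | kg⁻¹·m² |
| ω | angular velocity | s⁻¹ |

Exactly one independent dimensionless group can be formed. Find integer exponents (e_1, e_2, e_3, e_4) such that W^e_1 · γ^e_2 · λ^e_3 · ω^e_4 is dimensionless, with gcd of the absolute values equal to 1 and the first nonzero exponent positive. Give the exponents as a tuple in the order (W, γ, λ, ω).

M: e_1·(1) + e_2·(1) + e_3·(-1) + e_4·(0) = 0
L: e_1·(2) + e_2·(0) + e_3·(2) + e_4·(0) = 0
T: e_1·(-2) + e_2·(-2) + e_3·(0) + e_4·(-1) = 0
Solving this homogeneous linear system for the smallest-integer solution (first nonzero entry positive) gives (1, -2, -1, 2).

(1, -2, -1, 2)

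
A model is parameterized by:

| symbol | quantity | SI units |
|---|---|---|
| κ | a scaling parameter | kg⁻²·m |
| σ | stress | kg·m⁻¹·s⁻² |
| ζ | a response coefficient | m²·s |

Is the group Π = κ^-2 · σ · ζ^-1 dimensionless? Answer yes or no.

Sum the exponent of each base dimension across the product:
  M: −2·[κ]_M + [σ]_M − [ζ]_M = −2·(-2) + (1) − (0) = 5
  L: −2·[κ]_L + [σ]_L − [ζ]_L = −2·(1) + (-1) − (2) = -5
  T: −2·[κ]_T + [σ]_T − [ζ]_T = −2·(0) + (-2) − (1) = -3
Net dimensions [M⁵ L⁻⁵ T⁻³] ≠ [1] — not dimensionless.

no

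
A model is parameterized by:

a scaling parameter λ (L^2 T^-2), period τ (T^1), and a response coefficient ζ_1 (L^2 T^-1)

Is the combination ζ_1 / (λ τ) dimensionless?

yes

Sum the exponent of each base dimension across the product:
  L: −[λ]_L − [τ]_L + [ζ_1]_L = −(2) − (0) + (2) = 0
  T: −[λ]_T − [τ]_T + [ζ_1]_T = −(-2) − (1) + (-1) = 0
All base exponents vanish — dimensionless.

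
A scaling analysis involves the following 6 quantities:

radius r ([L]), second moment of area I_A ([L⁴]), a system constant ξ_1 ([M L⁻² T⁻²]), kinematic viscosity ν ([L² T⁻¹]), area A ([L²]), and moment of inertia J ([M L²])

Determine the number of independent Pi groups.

3

There are 6 variables and 3 base dimensions (M, L, T).
The dimension matrix has rank 3.
Independent dimensionless groups: 6 − 3 = 3.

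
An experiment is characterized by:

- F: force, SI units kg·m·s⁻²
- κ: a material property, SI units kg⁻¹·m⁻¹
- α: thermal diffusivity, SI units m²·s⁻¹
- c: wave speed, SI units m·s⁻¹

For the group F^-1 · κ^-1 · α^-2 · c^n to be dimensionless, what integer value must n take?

Balance the L exponent: (1)·n from c, plus −(1) − (-1) − 2·(2) = -4 from the rest, must sum to zero.
n − 4 = 0, so n = 4.

4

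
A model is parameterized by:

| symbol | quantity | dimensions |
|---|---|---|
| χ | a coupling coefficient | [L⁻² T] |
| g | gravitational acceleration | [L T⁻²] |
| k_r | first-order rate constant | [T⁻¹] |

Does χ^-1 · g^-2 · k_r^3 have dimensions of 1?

yes

Sum the exponent of each base dimension across the product:
  L: −[χ]_L − 2·[g]_L + 3·[k_r]_L = −(-2) − 2·(1) + 3·(0) = 0
  T: −[χ]_T − 2·[g]_T + 3·[k_r]_T = −(1) − 2·(-2) + 3·(-1) = 0
All base exponents vanish — dimensionless.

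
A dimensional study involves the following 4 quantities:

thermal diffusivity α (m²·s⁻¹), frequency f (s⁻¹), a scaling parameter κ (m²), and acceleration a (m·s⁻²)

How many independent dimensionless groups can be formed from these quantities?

2

There are 4 variables and 2 base dimensions (L, T).
The dimension matrix has rank 2.
Independent dimensionless groups: 4 − 2 = 2.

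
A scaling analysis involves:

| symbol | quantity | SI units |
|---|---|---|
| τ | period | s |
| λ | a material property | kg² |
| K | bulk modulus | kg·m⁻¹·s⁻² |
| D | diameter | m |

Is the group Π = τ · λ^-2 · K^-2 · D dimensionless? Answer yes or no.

no

Sum the exponent of each base dimension across the product:
  M: [τ]_M − 2·[λ]_M − 2·[K]_M + [D]_M = (0) − 2·(2) − 2·(1) + (0) = -6
  L: [τ]_L − 2·[λ]_L − 2·[K]_L + [D]_L = (0) − 2·(0) − 2·(-1) + (1) = 3
  T: [τ]_T − 2·[λ]_T − 2·[K]_T + [D]_T = (1) − 2·(0) − 2·(-2) + (0) = 5
Net dimensions [M⁻⁶ L³ T⁵] ≠ [1] — not dimensionless.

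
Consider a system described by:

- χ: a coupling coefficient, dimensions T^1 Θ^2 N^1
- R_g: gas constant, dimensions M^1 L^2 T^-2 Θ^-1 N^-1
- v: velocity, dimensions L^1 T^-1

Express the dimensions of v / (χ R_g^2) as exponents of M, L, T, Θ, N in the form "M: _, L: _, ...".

Collect each base-dimension exponent across the product:
  M: −(0) − 2·(1) + (0) = -2
  L: −(0) − 2·(2) + (1) = -3
  T: −(1) − 2·(-2) + (-1) = 2
  Θ: −(2) − 2·(-1) + (0) = 0
  N: −(1) − 2·(-1) + (0) = 1
So the dimensions are [M⁻² L⁻³ T² N].

M: -2, L: -3, T: 2, Θ: 0, N: 1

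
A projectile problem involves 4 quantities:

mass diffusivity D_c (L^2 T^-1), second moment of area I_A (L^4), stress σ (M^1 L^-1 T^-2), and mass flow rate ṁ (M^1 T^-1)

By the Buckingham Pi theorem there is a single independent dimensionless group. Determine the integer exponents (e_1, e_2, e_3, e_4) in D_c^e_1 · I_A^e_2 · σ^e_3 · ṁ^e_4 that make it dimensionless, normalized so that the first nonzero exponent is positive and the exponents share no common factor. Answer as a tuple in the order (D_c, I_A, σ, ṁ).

M: e_1·(0) + e_2·(0) + e_3·(1) + e_4·(1) = 0
L: e_1·(2) + e_2·(4) + e_3·(-1) + e_4·(0) = 0
T: e_1·(-1) + e_2·(0) + e_3·(-2) + e_4·(-1) = 0
Solving this homogeneous linear system for the smallest-integer solution (first nonzero entry positive) gives (4, -3, -4, 4).

(4, -3, -4, 4)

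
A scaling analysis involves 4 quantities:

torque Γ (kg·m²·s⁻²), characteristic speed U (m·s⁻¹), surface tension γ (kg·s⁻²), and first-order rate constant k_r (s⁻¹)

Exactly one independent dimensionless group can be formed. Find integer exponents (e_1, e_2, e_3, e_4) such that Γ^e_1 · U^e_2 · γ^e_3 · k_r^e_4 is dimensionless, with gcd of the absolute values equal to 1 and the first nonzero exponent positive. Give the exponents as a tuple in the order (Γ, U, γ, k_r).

M: e_1·(1) + e_2·(0) + e_3·(1) + e_4·(0) = 0
L: e_1·(2) + e_2·(1) + e_3·(0) + e_4·(0) = 0
T: e_1·(-2) + e_2·(-1) + e_3·(-2) + e_4·(-1) = 0
Solving this homogeneous linear system for the smallest-integer solution (first nonzero entry positive) gives (1, -2, -1, 2).

(1, -2, -1, 2)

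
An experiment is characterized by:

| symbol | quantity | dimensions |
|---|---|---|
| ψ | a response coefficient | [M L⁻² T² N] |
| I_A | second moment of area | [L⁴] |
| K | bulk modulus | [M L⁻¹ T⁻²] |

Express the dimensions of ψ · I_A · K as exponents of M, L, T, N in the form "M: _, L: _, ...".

M: 2, L: 1, T: 0, N: 1

Collect each base-dimension exponent across the product:
  M: (1) + (0) + (1) = 2
  L: (-2) + (4) + (-1) = 1
  T: (2) + (0) + (-2) = 0
  N: (1) + (0) + (0) = 1
So the dimensions are [M² L N].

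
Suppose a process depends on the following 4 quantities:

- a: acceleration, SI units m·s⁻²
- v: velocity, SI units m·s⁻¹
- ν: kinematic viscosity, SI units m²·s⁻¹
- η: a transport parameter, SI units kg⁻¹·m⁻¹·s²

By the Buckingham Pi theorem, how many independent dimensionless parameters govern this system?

1

There are 4 variables and 3 base dimensions (M, L, T).
The dimension matrix has rank 3.
Independent dimensionless groups: 4 − 3 = 1.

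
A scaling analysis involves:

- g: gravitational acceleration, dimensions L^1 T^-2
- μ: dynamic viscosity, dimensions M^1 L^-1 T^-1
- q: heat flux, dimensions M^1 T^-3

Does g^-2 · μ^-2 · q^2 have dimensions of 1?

yes

Sum the exponent of each base dimension across the product:
  M: −2·[g]_M − 2·[μ]_M + 2·[q]_M = −2·(0) − 2·(1) + 2·(1) = 0
  L: −2·[g]_L − 2·[μ]_L + 2·[q]_L = −2·(1) − 2·(-1) + 2·(0) = 0
  T: −2·[g]_T − 2·[μ]_T + 2·[q]_T = −2·(-2) − 2·(-1) + 2·(-3) = 0
All base exponents vanish — dimensionless.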